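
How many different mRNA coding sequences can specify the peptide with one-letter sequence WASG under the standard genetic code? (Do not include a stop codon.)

Trp: 1 codon.
Ala: 4 codons.
Ser: 6 codons.
Gly: 4 codons.
1 × 4 × 6 × 4 = 96.

96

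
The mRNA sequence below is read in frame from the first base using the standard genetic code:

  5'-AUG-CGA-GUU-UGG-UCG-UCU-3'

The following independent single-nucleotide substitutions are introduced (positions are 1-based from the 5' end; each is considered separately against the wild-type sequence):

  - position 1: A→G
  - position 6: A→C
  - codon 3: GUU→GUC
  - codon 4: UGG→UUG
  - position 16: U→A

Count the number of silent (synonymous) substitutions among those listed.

2

Codon 1: AUG (Met) → GUG (Val) — missense.
Codon 2: CGA (Arg) → CGC (Arg) — synonymous.
Codon 3: GUU (Val) → GUC (Val) — synonymous.
Codon 4: UGG (Trp) → UUG (Leu) — missense.
Codon 6: UCU (Ser) → ACU (Thr) — missense.
Synonymous: 2 of 5.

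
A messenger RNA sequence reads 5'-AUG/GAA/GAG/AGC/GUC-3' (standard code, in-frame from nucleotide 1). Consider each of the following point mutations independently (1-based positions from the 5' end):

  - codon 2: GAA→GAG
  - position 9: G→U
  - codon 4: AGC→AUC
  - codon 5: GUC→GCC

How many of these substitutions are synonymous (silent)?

1

Codon 2: GAA (Glu) → GAG (Glu) — synonymous.
Codon 3: GAG (Glu) → GAU (Asp) — missense.
Codon 4: AGC (Ser) → AUC (Ile) — missense.
Codon 5: GUC (Val) → GCC (Ala) — missense.
Synonymous: 1 of 4.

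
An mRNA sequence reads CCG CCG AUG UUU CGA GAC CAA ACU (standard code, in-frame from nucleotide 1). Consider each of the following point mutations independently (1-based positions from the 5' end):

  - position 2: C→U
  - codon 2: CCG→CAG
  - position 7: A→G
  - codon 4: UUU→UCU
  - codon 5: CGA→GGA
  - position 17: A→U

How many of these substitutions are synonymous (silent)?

0

Codon 1: CCG (Pro) → CUG (Leu) — missense.
Codon 2: CCG (Pro) → CAG (Gln) — missense.
Codon 3: AUG (Met) → GUG (Val) — missense.
Codon 4: UUU (Phe) → UCU (Ser) — missense.
Codon 5: CGA (Arg) → GGA (Gly) — missense.
Codon 6: GAC (Asp) → GUC (Val) — missense.
Synonymous: 0 of 6.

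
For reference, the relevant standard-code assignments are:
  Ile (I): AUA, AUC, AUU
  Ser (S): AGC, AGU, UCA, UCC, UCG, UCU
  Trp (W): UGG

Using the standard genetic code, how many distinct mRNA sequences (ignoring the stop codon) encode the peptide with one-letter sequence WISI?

54

Trp: 1 codon.
Ile: 3 codons.
Ser: 6 codons.
Ile: 3 codons.
1 × 3 × 6 × 3 = 54.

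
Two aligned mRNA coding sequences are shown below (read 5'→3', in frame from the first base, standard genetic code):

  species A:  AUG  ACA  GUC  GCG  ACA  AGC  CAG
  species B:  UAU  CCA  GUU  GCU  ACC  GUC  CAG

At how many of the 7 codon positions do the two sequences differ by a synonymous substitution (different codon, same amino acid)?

3

Codon 1: AUG Met / UAU Tyr — nonsynonymous.
Codon 2: ACA Thr / CCA Pro — nonsynonymous.
Codon 3: GUC Val / GUU Val — synonymous.
Codon 4: GCG Ala / GCU Ala — synonymous.
Codon 5: ACA Thr / ACC Thr — synonymous.
Codon 6: AGC Ser / GUC Val — nonsynonymous.
Codon 7: CAG Gln / CAG Gln — identical.
Synonymous differences: 3.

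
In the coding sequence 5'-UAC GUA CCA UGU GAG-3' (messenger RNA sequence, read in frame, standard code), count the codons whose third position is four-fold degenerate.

2

Codon 1 UAC (Tyr): third position 2-fold.
Codon 2 GUA (Val): third position 4-fold.
Codon 3 CCA (Pro): third position 4-fold.
Codon 4 UGU (Cys): third position 2-fold.
Codon 5 GAG (Glu): third position 2-fold.
Four-fold degenerate third positions: 2.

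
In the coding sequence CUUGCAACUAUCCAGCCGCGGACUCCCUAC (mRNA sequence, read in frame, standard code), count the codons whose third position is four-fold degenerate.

7

Codon 1 CUU (Leu): third position 4-fold.
Codon 2 GCA (Ala): third position 4-fold.
Codon 3 ACU (Thr): third position 4-fold.
Codon 4 AUC (Ile): third position 3-fold.
Codon 5 CAG (Gln): third position 2-fold.
Codon 6 CCG (Pro): third position 4-fold.
Codon 7 CGG (Arg): third position 4-fold.
Codon 8 ACU (Thr): third position 4-fold.
Codon 9 CCC (Pro): third position 4-fold.
Codon 10 UAC (Tyr): third position 2-fold.
Four-fold degenerate third positions: 7.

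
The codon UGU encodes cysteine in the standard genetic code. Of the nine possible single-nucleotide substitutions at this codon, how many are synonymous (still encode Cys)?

1

Position 1: none → 0 synonymous.
Position 2: none → 0 synonymous.
Position 3: UGC → 1 synonymous.
Total: 0 + 0 + 1 = 1.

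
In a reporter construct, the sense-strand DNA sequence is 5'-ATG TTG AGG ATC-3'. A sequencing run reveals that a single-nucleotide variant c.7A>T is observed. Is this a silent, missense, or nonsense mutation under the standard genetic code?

Position 7 falls in codon 3: AGG → Arg.
After the substitution the codon is TGG → Trp.
Arg ≠ Trp, so this is a missense mutation.

missense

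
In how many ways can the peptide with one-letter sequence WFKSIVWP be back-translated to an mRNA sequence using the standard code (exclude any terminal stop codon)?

Trp: 1 codon.
Phe: 2 codons.
Lys: 2 codons.
Ser: 6 codons.
Ile: 3 codons.
Val: 4 codons.
Trp: 1 codon.
Pro: 4 codons.
1 × 2 × 2 × 6 × 3 × 4 × 1 × 4 = 1152.

1152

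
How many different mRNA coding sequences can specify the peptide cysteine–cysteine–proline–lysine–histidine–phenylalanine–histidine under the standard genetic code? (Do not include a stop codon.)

Cys: 2 codons.
Cys: 2 codons.
Pro: 4 codons.
Lys: 2 codons.
His: 2 codons.
Phe: 2 codons.
His: 2 codons.
2 × 2 × 4 × 2 × 2 × 2 × 2 = 256.

256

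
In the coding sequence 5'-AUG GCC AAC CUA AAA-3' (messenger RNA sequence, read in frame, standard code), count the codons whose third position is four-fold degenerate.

Codon 1 AUG (Met): third position 1-fold.
Codon 2 GCC (Ala): third position 4-fold.
Codon 3 AAC (Asn): third position 2-fold.
Codon 4 CUA (Leu): third position 4-fold.
Codon 5 AAA (Lys): third position 2-fold.
Four-fold degenerate third positions: 2.

2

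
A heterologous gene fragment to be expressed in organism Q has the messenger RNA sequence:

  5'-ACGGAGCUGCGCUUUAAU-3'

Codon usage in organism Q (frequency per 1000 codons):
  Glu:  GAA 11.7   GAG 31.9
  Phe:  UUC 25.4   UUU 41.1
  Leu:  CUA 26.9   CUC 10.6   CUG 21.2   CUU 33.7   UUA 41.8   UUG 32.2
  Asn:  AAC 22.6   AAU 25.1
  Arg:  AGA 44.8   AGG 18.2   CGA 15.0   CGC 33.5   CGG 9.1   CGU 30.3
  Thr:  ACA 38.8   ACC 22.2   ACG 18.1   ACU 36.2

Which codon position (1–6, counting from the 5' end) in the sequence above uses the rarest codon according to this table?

1

Codon 1 ACG (Thr): 18.1 per 1000.
Codon 2 GAG (Glu): 31.9 per 1000.
Codon 3 CUG (Leu): 21.2 per 1000.
Codon 4 CGC (Arg): 33.5 per 1000.
Codon 5 UUU (Phe): 41.1 per 1000.
Codon 6 AAU (Asn): 25.1 per 1000.
Lowest frequency is 18.1 at codon 1.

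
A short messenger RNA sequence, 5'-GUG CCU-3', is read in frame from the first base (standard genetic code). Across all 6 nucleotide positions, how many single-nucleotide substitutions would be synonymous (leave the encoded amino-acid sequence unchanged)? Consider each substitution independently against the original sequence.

6

Codon 1 (GUG, Val): 3 synonymous substitutions.
Codon 2 (CCU, Pro): 3 synonymous substitutions.
Total: 3 + 3 = 6.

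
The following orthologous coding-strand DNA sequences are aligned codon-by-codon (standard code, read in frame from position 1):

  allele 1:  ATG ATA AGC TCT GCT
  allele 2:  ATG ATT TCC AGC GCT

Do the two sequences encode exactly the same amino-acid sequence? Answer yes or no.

yes

Codon 1: ATG Met / ATG Met — identical.
Codon 2: ATA Ile / ATT Ile — synonymous.
Codon 3: AGC Ser / TCC Ser — synonymous.
Codon 4: TCT Ser / AGC Ser — synonymous.
Codon 5: GCT Ala / GCT Ala — identical.
Nonsynonymous differences: 0 → same protein.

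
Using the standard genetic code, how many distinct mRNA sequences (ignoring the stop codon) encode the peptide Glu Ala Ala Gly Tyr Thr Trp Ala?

4096

Glu: 2 codons.
Ala: 4 codons.
Ala: 4 codons.
Gly: 4 codons.
Tyr: 2 codons.
Thr: 4 codons.
Trp: 1 codon.
Ala: 4 codons.
2 × 4 × 4 × 4 × 2 × 4 × 1 × 4 = 4096.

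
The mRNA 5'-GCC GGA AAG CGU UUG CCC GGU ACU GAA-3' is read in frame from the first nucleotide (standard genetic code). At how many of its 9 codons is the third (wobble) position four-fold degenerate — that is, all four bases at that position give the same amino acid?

Codon 1 GCC (Ala): third position 4-fold.
Codon 2 GGA (Gly): third position 4-fold.
Codon 3 AAG (Lys): third position 2-fold.
Codon 4 CGU (Arg): third position 4-fold.
Codon 5 UUG (Leu): third position 2-fold.
Codon 6 CCC (Pro): third position 4-fold.
Codon 7 GGU (Gly): third position 4-fold.
Codon 8 ACU (Thr): third position 4-fold.
Codon 9 GAA (Glu): third position 2-fold.
Four-fold degenerate third positions: 6.

6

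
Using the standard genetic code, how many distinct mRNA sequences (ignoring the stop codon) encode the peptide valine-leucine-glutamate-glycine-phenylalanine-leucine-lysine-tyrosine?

Val: 4 codons.
Leu: 6 codons.
Glu: 2 codons.
Gly: 4 codons.
Phe: 2 codons.
Leu: 6 codons.
Lys: 2 codons.
Tyr: 2 codons.
4 × 6 × 2 × 4 × 2 × 6 × 2 × 2 = 9216.

9216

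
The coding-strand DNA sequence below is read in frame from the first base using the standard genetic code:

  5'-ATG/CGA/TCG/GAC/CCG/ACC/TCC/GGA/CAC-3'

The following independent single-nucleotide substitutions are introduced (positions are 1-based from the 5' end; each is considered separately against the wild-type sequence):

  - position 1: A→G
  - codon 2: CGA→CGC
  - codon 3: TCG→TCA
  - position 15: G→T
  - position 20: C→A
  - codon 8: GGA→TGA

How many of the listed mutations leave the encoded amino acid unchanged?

Codon 1: ATG (Met) → GTG (Val) — missense.
Codon 2: CGA (Arg) → CGC (Arg) — synonymous.
Codon 3: TCG (Ser) → TCA (Ser) — synonymous.
Codon 5: CCG (Pro) → CCT (Pro) — synonymous.
Codon 7: TCC (Ser) → TAC (Tyr) — missense.
Codon 8: GGA (Gly) → TGA (Stop) — nonsense.
Synonymous: 3 of 6.

3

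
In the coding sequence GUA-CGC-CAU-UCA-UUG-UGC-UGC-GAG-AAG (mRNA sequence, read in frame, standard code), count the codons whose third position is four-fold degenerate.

3

Codon 1 GUA (Val): third position 4-fold.
Codon 2 CGC (Arg): third position 4-fold.
Codon 3 CAU (His): third position 2-fold.
Codon 4 UCA (Ser): third position 4-fold.
Codon 5 UUG (Leu): third position 2-fold.
Codon 6 UGC (Cys): third position 2-fold.
Codon 7 UGC (Cys): third position 2-fold.
Codon 8 GAG (Glu): third position 2-fold.
Codon 9 AAG (Lys): third position 2-fold.
Four-fold degenerate third positions: 3.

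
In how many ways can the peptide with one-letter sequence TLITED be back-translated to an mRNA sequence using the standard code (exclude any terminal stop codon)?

Thr: 4 codons.
Leu: 6 codons.
Ile: 3 codons.
Thr: 4 codons.
Glu: 2 codons.
Asp: 2 codons.
4 × 6 × 3 × 4 × 2 × 2 = 1152.

1152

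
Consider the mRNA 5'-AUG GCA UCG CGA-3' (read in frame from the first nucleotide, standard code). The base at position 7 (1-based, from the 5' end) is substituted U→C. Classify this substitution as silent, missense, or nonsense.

missense

Position 7 falls in codon 3: UCG → Ser.
After the substitution the codon is CCG → Pro.
Ser ≠ Pro, so this is a missense mutation.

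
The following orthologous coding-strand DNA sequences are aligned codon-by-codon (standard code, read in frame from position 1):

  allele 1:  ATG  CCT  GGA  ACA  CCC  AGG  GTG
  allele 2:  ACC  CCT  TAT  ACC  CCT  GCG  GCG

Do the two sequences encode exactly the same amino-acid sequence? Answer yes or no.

no

Codon 1: ATG Met / ACC Thr — nonsynonymous.
Codon 2: CCT Pro / CCT Pro — identical.
Codon 3: GGA Gly / TAT Tyr — nonsynonymous.
Codon 4: ACA Thr / ACC Thr — synonymous.
Codon 5: CCC Pro / CCT Pro — synonymous.
Codon 6: AGG Arg / GCG Ala — nonsynonymous.
Codon 7: GTG Val / GCG Ala — nonsynonymous.
Nonsynonymous differences: 4 → different protein.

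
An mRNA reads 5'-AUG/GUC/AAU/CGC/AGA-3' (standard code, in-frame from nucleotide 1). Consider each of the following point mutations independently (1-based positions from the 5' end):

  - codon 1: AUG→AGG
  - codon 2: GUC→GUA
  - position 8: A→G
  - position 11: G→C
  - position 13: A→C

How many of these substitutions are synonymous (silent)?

2

Codon 1: AUG (Met) → AGG (Arg) — missense.
Codon 2: GUC (Val) → GUA (Val) — synonymous.
Codon 3: AAU (Asn) → AGU (Ser) — missense.
Codon 4: CGC (Arg) → CCC (Pro) — missense.
Codon 5: AGA (Arg) → CGA (Arg) — synonymous.
Synonymous: 2 of 5.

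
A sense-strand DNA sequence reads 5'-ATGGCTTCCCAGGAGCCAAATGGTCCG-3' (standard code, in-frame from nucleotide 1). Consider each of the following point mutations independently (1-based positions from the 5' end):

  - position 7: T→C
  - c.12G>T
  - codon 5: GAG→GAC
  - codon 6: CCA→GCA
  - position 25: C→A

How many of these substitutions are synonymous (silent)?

Codon 3: TCC (Ser) → CCC (Pro) — missense.
Codon 4: CAG (Gln) → CAT (His) — missense.
Codon 5: GAG (Glu) → GAC (Asp) — missense.
Codon 6: CCA (Pro) → GCA (Ala) — missense.
Codon 9: CCG (Pro) → ACG (Thr) — missense.
Synonymous: 0 of 5.

0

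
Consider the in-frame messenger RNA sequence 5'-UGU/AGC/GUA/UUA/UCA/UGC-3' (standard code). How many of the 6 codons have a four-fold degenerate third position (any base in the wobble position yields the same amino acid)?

2

Codon 1 UGU (Cys): third position 2-fold.
Codon 2 AGC (Ser): third position 2-fold.
Codon 3 GUA (Val): third position 4-fold.
Codon 4 UUA (Leu): third position 2-fold.
Codon 5 UCA (Ser): third position 4-fold.
Codon 6 UGC (Cys): third position 2-fold.
Four-fold degenerate third positions: 2.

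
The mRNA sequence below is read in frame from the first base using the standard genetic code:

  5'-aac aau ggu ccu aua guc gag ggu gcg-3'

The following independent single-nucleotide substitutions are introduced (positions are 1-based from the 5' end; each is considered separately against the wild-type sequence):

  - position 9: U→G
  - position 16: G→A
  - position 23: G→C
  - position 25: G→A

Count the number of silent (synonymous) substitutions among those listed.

Codon 3: GGU (Gly) → GGG (Gly) — synonymous.
Codon 6: GUC (Val) → AUC (Ile) — missense.
Codon 8: GGU (Gly) → GCU (Ala) — missense.
Codon 9: GCG (Ala) → ACG (Thr) — missense.
Synonymous: 1 of 4.

1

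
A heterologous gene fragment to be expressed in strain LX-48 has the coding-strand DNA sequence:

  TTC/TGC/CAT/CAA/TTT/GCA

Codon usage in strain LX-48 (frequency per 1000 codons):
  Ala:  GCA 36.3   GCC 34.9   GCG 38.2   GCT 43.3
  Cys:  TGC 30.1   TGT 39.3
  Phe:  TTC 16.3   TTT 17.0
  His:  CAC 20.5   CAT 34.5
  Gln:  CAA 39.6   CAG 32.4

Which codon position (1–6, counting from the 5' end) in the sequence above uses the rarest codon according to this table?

Codon 1 TTC (Phe): 16.3 per 1000.
Codon 2 TGC (Cys): 30.1 per 1000.
Codon 3 CAT (His): 34.5 per 1000.
Codon 4 CAA (Gln): 39.6 per 1000.
Codon 5 TTT (Phe): 17.0 per 1000.
Codon 6 GCA (Ala): 36.3 per 1000.
Lowest frequency is 16.3 at codon 1.

1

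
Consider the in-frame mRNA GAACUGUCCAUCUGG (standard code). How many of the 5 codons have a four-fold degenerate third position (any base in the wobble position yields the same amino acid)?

2

Codon 1 GAA (Glu): third position 2-fold.
Codon 2 CUG (Leu): third position 4-fold.
Codon 3 UCC (Ser): third position 4-fold.
Codon 4 AUC (Ile): third position 3-fold.
Codon 5 UGG (Trp): third position 1-fold.
Four-fold degenerate third positions: 2.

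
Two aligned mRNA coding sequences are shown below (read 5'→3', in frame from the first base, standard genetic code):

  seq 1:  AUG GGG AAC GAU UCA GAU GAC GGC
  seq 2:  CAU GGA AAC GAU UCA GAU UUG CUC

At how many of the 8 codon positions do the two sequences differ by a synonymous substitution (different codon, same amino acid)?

Codon 1: AUG Met / CAU His — nonsynonymous.
Codon 2: GGG Gly / GGA Gly — synonymous.
Codon 3: AAC Asn / AAC Asn — identical.
Codon 4: GAU Asp / GAU Asp — identical.
Codon 5: UCA Ser / UCA Ser — identical.
Codon 6: GAU Asp / GAU Asp — identical.
Codon 7: GAC Asp / UUG Leu — nonsynonymous.
Codon 8: GGC Gly / CUC Leu — nonsynonymous.
Synonymous differences: 1.

1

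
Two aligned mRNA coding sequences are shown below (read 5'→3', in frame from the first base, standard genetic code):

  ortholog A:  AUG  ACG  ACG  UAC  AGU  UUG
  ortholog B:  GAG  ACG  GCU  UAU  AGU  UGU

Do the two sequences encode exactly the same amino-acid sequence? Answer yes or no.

Codon 1: AUG Met / GAG Glu — nonsynonymous.
Codon 2: ACG Thr / ACG Thr — identical.
Codon 3: ACG Thr / GCU Ala — nonsynonymous.
Codon 4: UAC Tyr / UAU Tyr — synonymous.
Codon 5: AGU Ser / AGU Ser — identical.
Codon 6: UUG Leu / UGU Cys — nonsynonymous.
Nonsynonymous differences: 3 → different protein.

no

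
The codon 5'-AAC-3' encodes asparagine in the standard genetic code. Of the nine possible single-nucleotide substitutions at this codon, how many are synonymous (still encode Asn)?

Position 1: none → 0 synonymous.
Position 2: none → 0 synonymous.
Position 3: AAU → 1 synonymous.
Total: 0 + 0 + 1 = 1.

1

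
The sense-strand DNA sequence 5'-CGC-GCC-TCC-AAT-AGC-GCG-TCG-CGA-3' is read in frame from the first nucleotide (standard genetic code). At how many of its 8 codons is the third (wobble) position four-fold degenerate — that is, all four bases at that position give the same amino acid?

Codon 1 CGC (Arg): third position 4-fold.
Codon 2 GCC (Ala): third position 4-fold.
Codon 3 TCC (Ser): third position 4-fold.
Codon 4 AAT (Asn): third position 2-fold.
Codon 5 AGC (Ser): third position 2-fold.
Codon 6 GCG (Ala): third position 4-fold.
Codon 7 TCG (Ser): third position 4-fold.
Codon 8 CGA (Arg): third position 4-fold.
Four-fold degenerate third positions: 6.

6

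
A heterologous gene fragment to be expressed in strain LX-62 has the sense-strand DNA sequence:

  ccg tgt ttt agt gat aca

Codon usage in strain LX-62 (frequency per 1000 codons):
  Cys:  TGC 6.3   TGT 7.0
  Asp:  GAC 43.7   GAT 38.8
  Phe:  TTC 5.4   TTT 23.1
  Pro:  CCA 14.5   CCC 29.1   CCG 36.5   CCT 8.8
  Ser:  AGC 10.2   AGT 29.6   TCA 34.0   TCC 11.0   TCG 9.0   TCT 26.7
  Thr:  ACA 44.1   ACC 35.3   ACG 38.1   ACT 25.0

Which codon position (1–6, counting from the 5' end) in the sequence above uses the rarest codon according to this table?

2

Codon 1 CCG (Pro): 36.5 per 1000.
Codon 2 TGT (Cys): 7.0 per 1000.
Codon 3 TTT (Phe): 23.1 per 1000.
Codon 4 AGT (Ser): 29.6 per 1000.
Codon 5 GAT (Asp): 38.8 per 1000.
Codon 6 ACA (Thr): 44.1 per 1000.
Lowest frequency is 7.0 at codon 2.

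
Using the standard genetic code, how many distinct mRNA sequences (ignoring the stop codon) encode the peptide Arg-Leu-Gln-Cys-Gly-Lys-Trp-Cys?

2304

Arg: 6 codons.
Leu: 6 codons.
Gln: 2 codons.
Cys: 2 codons.
Gly: 4 codons.
Lys: 2 codons.
Trp: 1 codon.
Cys: 2 codons.
6 × 6 × 2 × 2 × 4 × 2 × 1 × 2 = 2304.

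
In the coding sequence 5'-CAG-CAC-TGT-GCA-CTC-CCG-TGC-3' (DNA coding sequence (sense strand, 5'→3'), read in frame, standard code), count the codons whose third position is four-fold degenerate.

Codon 1 CAG (Gln): third position 2-fold.
Codon 2 CAC (His): third position 2-fold.
Codon 3 TGT (Cys): third position 2-fold.
Codon 4 GCA (Ala): third position 4-fold.
Codon 5 CTC (Leu): third position 4-fold.
Codon 6 CCG (Pro): third position 4-fold.
Codon 7 TGC (Cys): third position 2-fold.
Four-fold degenerate third positions: 3.

3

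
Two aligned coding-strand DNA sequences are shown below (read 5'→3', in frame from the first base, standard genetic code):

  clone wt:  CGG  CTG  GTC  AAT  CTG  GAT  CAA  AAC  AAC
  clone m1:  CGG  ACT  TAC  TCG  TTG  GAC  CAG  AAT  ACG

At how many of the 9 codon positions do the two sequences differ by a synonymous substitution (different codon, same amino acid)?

Codon 1: CGG Arg / CGG Arg — identical.
Codon 2: CTG Leu / ACT Thr — nonsynonymous.
Codon 3: GTC Val / TAC Tyr — nonsynonymous.
Codon 4: AAT Asn / TCG Ser — nonsynonymous.
Codon 5: CTG Leu / TTG Leu — synonymous.
Codon 6: GAT Asp / GAC Asp — synonymous.
Codon 7: CAA Gln / CAG Gln — synonymous.
Codon 8: AAC Asn / AAT Asn — synonymous.
Codon 9: AAC Asn / ACG Thr — nonsynonymous.
Synonymous differences: 4.

4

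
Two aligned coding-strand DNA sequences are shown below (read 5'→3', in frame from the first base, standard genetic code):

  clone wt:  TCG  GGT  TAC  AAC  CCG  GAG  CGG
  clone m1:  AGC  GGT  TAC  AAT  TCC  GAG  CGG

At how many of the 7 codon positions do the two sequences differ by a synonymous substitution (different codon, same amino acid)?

2

Codon 1: TCG Ser / AGC Ser — synonymous.
Codon 2: GGT Gly / GGT Gly — identical.
Codon 3: TAC Tyr / TAC Tyr — identical.
Codon 4: AAC Asn / AAT Asn — synonymous.
Codon 5: CCG Pro / TCC Ser — nonsynonymous.
Codon 6: GAG Glu / GAG Glu — identical.
Codon 7: CGG Arg / CGG Arg — identical.
Synonymous differences: 2.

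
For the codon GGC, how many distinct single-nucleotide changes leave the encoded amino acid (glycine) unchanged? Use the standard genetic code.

Position 1: none → 0 synonymous.
Position 2: none → 0 synonymous.
Position 3: GGT, GGA, GGG → 3 synonymous.
Total: 0 + 0 + 3 = 3.

3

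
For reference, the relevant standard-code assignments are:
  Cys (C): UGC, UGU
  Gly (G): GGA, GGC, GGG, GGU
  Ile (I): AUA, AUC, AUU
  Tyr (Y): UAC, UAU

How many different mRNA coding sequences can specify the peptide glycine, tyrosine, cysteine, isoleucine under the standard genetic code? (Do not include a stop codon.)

48

Gly: 4 codons.
Tyr: 2 codons.
Cys: 2 codons.
Ile: 3 codons.
4 × 2 × 2 × 3 = 48.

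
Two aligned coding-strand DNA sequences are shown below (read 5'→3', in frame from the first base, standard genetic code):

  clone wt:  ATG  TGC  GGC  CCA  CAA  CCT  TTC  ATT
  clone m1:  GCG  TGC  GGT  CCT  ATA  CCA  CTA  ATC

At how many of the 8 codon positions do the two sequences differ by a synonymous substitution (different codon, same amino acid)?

4

Codon 1: ATG Met / GCG Ala — nonsynonymous.
Codon 2: TGC Cys / TGC Cys — identical.
Codon 3: GGC Gly / GGT Gly — synonymous.
Codon 4: CCA Pro / CCT Pro — synonymous.
Codon 5: CAA Gln / ATA Ile — nonsynonymous.
Codon 6: CCT Pro / CCA Pro — synonymous.
Codon 7: TTC Phe / CTA Leu — nonsynonymous.
Codon 8: ATT Ile / ATC Ile — synonymous.
Synonymous differences: 4.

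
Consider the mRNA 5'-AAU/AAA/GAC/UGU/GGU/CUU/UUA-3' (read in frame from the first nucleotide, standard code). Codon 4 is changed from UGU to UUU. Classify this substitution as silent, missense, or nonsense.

missense

Position 11 falls in codon 4: UGU → Cys.
After the substitution the codon is UUU → Phe.
Cys ≠ Phe, so this is a missense mutation.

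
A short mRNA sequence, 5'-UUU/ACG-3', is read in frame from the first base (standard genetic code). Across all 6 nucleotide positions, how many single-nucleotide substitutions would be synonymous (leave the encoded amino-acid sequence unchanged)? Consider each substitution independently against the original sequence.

Codon 1 (UUU, Phe): 1 synonymous substitution.
Codon 2 (ACG, Thr): 3 synonymous substitutions.
Total: 1 + 3 = 4.

4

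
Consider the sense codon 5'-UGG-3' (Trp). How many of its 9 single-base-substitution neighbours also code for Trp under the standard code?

Position 1: none → 0 synonymous.
Position 2: none → 0 synonymous.
Position 3: none → 0 synonymous.
Total: 0 + 0 + 0 = 0.

0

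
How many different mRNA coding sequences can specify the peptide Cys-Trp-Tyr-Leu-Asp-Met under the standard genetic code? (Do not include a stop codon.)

Cys: 2 codons.
Trp: 1 codon.
Tyr: 2 codons.
Leu: 6 codons.
Asp: 2 codons.
Met: 1 codon.
2 × 1 × 2 × 6 × 2 × 1 = 48.

48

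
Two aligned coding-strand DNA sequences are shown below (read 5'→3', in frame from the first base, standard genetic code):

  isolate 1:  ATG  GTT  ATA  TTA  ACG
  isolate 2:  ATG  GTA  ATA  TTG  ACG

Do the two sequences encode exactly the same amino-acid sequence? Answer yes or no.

Codon 1: ATG Met / ATG Met — identical.
Codon 2: GTT Val / GTA Val — synonymous.
Codon 3: ATA Ile / ATA Ile — identical.
Codon 4: TTA Leu / TTG Leu — synonymous.
Codon 5: ACG Thr / ACG Thr — identical.
Nonsynonymous differences: 0 → same protein.

yes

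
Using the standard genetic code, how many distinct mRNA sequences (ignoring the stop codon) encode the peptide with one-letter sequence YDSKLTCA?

Tyr: 2 codons.
Asp: 2 codons.
Ser: 6 codons.
Lys: 2 codons.
Leu: 6 codons.
Thr: 4 codons.
Cys: 2 codons.
Ala: 4 codons.
2 × 2 × 6 × 2 × 6 × 4 × 2 × 4 = 9216.

9216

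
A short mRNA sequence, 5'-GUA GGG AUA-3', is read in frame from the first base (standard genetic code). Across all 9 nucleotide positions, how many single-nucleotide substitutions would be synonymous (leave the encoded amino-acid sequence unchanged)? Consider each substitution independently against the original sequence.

Codon 1 (GUA, Val): 3 synonymous substitutions.
Codon 2 (GGG, Gly): 3 synonymous substitutions.
Codon 3 (AUA, Ile): 2 synonymous substitutions.
Total: 3 + 3 + 2 = 8.

8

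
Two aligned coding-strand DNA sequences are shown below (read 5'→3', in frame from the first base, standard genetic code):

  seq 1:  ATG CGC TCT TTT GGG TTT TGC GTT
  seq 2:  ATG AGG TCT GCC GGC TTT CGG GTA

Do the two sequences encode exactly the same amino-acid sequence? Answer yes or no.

Codon 1: ATG Met / ATG Met — identical.
Codon 2: CGC Arg / AGG Arg — synonymous.
Codon 3: TCT Ser / TCT Ser — identical.
Codon 4: TTT Phe / GCC Ala — nonsynonymous.
Codon 5: GGG Gly / GGC Gly — synonymous.
Codon 6: TTT Phe / TTT Phe — identical.
Codon 7: TGC Cys / CGG Arg — nonsynonymous.
Codon 8: GTT Val / GTA Val — synonymous.
Nonsynonymous differences: 2 → different protein.

no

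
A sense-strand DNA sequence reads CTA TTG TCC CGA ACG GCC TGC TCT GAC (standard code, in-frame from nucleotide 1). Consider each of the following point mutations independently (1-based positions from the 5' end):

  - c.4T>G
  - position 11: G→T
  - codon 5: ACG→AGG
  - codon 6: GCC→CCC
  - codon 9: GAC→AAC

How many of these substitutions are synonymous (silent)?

Codon 2: TTG (Leu) → GTG (Val) — missense.
Codon 4: CGA (Arg) → CTA (Leu) — missense.
Codon 5: ACG (Thr) → AGG (Arg) — missense.
Codon 6: GCC (Ala) → CCC (Pro) — missense.
Codon 9: GAC (Asp) → AAC (Asn) — missense.
Synonymous: 0 of 5.

0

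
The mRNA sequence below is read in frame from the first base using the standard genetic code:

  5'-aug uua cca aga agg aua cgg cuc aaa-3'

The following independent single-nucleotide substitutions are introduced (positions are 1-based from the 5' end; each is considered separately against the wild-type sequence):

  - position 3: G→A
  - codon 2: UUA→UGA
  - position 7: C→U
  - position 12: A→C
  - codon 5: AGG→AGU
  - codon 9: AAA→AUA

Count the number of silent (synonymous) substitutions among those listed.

Codon 1: AUG (Met) → AUA (Ile) — missense.
Codon 2: UUA (Leu) → UGA (Stop) — nonsense.
Codon 3: CCA (Pro) → UCA (Ser) — missense.
Codon 4: AGA (Arg) → AGC (Ser) — missense.
Codon 5: AGG (Arg) → AGU (Ser) — missense.
Codon 9: AAA (Lys) → AUA (Ile) — missense.
Synonymous: 0 of 6.

0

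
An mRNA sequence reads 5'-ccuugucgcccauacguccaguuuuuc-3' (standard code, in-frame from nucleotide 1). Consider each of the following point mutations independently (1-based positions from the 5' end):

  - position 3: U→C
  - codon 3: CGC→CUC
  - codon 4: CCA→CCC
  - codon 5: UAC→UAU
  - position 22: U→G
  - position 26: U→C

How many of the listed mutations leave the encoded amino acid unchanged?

Codon 1: CCU (Pro) → CCC (Pro) — synonymous.
Codon 3: CGC (Arg) → CUC (Leu) — missense.
Codon 4: CCA (Pro) → CCC (Pro) — synonymous.
Codon 5: UAC (Tyr) → UAU (Tyr) — synonymous.
Codon 8: UUU (Phe) → GUU (Val) — missense.
Codon 9: UUC (Phe) → UCC (Ser) — missense.
Synonymous: 3 of 6.

3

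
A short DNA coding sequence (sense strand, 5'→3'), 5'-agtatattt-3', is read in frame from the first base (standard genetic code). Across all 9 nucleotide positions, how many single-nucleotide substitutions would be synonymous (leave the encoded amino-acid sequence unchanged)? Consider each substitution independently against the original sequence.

4

Codon 1 (AGT, Ser): 1 synonymous substitution.
Codon 2 (ATA, Ile): 2 synonymous substitutions.
Codon 3 (TTT, Phe): 1 synonymous substitution.
Total: 1 + 2 + 1 = 4.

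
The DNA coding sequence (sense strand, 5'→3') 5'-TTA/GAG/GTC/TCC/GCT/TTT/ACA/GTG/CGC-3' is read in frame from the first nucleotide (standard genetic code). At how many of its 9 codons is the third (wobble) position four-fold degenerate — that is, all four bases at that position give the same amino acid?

6

Codon 1 TTA (Leu): third position 2-fold.
Codon 2 GAG (Glu): third position 2-fold.
Codon 3 GTC (Val): third position 4-fold.
Codon 4 TCC (Ser): third position 4-fold.
Codon 5 GCT (Ala): third position 4-fold.
Codon 6 TTT (Phe): third position 2-fold.
Codon 7 ACA (Thr): third position 4-fold.
Codon 8 GTG (Val): third position 4-fold.
Codon 9 CGC (Arg): third position 4-fold.
Four-fold degenerate third positions: 6.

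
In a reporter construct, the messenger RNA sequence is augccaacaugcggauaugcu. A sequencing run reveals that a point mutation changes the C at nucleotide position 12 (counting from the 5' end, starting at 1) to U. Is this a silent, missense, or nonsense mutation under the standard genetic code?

silent

Position 12 falls in codon 4: UGC → Cys.
After the substitution the codon is UGU → Cys.
Both encode Cys, so the change is synonymous.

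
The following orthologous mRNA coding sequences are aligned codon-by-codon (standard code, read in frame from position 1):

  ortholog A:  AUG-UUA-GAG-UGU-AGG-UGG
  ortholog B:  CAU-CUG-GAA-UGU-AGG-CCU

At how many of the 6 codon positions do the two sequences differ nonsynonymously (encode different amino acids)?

Codon 1: AUG Met / CAU His — nonsynonymous.
Codon 2: UUA Leu / CUG Leu — synonymous.
Codon 3: GAG Glu / GAA Glu — synonymous.
Codon 4: UGU Cys / UGU Cys — identical.
Codon 5: AGG Arg / AGG Arg — identical.
Codon 6: UGG Trp / CCU Pro — nonsynonymous.
Nonsynonymous differences: 2.

2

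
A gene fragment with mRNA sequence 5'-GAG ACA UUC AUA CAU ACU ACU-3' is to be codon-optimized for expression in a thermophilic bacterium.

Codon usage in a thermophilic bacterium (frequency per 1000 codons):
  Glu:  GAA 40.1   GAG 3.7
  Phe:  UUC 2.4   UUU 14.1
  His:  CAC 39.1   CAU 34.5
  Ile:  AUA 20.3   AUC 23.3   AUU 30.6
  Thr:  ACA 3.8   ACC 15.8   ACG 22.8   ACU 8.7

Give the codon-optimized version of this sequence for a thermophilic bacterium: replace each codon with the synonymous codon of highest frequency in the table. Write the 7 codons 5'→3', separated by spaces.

Codon 1 (Glu): best is GAA at 40.1.
Codon 2 (Thr): best is ACG at 22.8.
Codon 3 (Phe): best is UUU at 14.1.
Codon 4 (Ile): best is AUU at 30.6.
Codon 5 (His): best is CAC at 39.1.
Codon 6 (Thr): best is ACG at 22.8.
Codon 7 (Thr): best is ACG at 22.8.

GAA ACG UUU AUU CAC ACG ACG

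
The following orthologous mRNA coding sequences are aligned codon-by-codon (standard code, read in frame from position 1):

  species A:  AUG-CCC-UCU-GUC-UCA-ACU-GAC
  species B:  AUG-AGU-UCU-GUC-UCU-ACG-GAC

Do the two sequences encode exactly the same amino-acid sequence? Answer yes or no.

Codon 1: AUG Met / AUG Met — identical.
Codon 2: CCC Pro / AGU Ser — nonsynonymous.
Codon 3: UCU Ser / UCU Ser — identical.
Codon 4: GUC Val / GUC Val — identical.
Codon 5: UCA Ser / UCU Ser — synonymous.
Codon 6: ACU Thr / ACG Thr — synonymous.
Codon 7: GAC Asp / GAC Asp — identical.
Nonsynonymous differences: 1 → different protein.

no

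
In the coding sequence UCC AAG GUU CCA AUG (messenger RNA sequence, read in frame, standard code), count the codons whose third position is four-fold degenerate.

Codon 1 UCC (Ser): third position 4-fold.
Codon 2 AAG (Lys): third position 2-fold.
Codon 3 GUU (Val): third position 4-fold.
Codon 4 CCA (Pro): third position 4-fold.
Codon 5 AUG (Met): third position 1-fold.
Four-fold degenerate third positions: 3.

3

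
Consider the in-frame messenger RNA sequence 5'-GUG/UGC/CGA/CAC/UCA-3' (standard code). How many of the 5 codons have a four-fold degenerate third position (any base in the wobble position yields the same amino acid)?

3

Codon 1 GUG (Val): third position 4-fold.
Codon 2 UGC (Cys): third position 2-fold.
Codon 3 CGA (Arg): third position 4-fold.
Codon 4 CAC (His): third position 2-fold.
Codon 5 UCA (Ser): third position 4-fold.
Four-fold degenerate third positions: 3.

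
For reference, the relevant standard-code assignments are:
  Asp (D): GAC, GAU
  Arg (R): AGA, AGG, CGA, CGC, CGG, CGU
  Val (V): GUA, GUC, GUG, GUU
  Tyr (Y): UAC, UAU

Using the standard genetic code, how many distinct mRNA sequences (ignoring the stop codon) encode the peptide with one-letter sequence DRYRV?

576

Asp: 2 codons.
Arg: 6 codons.
Tyr: 2 codons.
Arg: 6 codons.
Val: 4 codons.
2 × 6 × 2 × 6 × 4 = 576.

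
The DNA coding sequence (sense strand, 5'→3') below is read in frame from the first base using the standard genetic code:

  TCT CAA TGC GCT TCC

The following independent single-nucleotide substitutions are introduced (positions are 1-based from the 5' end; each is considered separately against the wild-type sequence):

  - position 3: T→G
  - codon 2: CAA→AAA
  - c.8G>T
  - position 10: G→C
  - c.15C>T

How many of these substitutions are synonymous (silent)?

Codon 1: TCT (Ser) → TCG (Ser) — synonymous.
Codon 2: CAA (Gln) → AAA (Lys) — missense.
Codon 3: TGC (Cys) → TTC (Phe) — missense.
Codon 4: GCT (Ala) → CCT (Pro) — missense.
Codon 5: TCC (Ser) → TCT (Ser) — synonymous.
Synonymous: 2 of 5.

2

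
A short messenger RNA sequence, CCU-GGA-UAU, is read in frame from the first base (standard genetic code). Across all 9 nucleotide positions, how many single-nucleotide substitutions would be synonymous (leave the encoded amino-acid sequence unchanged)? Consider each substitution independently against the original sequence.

Codon 1 (CCU, Pro): 3 synonymous substitutions.
Codon 2 (GGA, Gly): 3 synonymous substitutions.
Codon 3 (UAU, Tyr): 1 synonymous substitution.
Total: 3 + 3 + 1 = 7.

7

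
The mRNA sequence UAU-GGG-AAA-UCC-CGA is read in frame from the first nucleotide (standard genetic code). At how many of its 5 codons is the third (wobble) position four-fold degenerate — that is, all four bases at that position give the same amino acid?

3

Codon 1 UAU (Tyr): third position 2-fold.
Codon 2 GGG (Gly): third position 4-fold.
Codon 3 AAA (Lys): third position 2-fold.
Codon 4 UCC (Ser): third position 4-fold.
Codon 5 CGA (Arg): third position 4-fold.
Four-fold degenerate third positions: 3.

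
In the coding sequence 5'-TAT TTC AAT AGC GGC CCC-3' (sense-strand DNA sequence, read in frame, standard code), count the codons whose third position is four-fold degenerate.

2

Codon 1 TAT (Tyr): third position 2-fold.
Codon 2 TTC (Phe): third position 2-fold.
Codon 3 AAT (Asn): third position 2-fold.
Codon 4 AGC (Ser): third position 2-fold.
Codon 5 GGC (Gly): third position 4-fold.
Codon 6 CCC (Pro): third position 4-fold.
Four-fold degenerate third positions: 2.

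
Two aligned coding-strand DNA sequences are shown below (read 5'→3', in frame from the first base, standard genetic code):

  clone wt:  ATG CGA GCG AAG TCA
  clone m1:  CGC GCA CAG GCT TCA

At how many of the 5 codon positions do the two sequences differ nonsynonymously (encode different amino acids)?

4

Codon 1: ATG Met / CGC Arg — nonsynonymous.
Codon 2: CGA Arg / GCA Ala — nonsynonymous.
Codon 3: GCG Ala / CAG Gln — nonsynonymous.
Codon 4: AAG Lys / GCT Ala — nonsynonymous.
Codon 5: TCA Ser / TCA Ser — identical.
Nonsynonymous differences: 4.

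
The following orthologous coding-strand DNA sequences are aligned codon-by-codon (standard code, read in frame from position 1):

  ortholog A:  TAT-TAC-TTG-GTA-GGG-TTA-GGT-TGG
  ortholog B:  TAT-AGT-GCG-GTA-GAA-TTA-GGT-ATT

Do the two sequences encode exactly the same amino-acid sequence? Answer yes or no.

Codon 1: TAT Tyr / TAT Tyr — identical.
Codon 2: TAC Tyr / AGT Ser — nonsynonymous.
Codon 3: TTG Leu / GCG Ala — nonsynonymous.
Codon 4: GTA Val / GTA Val — identical.
Codon 5: GGG Gly / GAA Glu — nonsynonymous.
Codon 6: TTA Leu / TTA Leu — identical.
Codon 7: GGT Gly / GGT Gly — identical.
Codon 8: TGG Trp / ATT Ile — nonsynonymous.
Nonsynonymous differences: 4 → different protein.

no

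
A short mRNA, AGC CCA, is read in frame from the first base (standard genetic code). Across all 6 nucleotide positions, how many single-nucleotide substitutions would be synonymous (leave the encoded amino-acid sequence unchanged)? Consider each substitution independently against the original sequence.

Codon 1 (AGC, Ser): 1 synonymous substitution.
Codon 2 (CCA, Pro): 3 synonymous substitutions.
Total: 1 + 3 = 4.

4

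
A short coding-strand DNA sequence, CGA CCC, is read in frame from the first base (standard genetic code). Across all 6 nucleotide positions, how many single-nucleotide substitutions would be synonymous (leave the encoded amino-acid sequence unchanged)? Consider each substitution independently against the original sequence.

7

Codon 1 (CGA, Arg): 4 synonymous substitutions.
Codon 2 (CCC, Pro): 3 synonymous substitutions.
Total: 4 + 3 = 7.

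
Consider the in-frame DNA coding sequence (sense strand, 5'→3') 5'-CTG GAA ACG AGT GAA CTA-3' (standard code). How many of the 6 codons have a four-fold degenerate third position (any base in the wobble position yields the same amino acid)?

Codon 1 CTG (Leu): third position 4-fold.
Codon 2 GAA (Glu): third position 2-fold.
Codon 3 ACG (Thr): third position 4-fold.
Codon 4 AGT (Ser): third position 2-fold.
Codon 5 GAA (Glu): third position 2-fold.
Codon 6 CTA (Leu): third position 4-fold.
Four-fold degenerate third positions: 3.

3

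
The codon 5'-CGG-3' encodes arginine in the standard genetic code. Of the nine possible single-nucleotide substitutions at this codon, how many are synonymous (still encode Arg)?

4

Position 1: AGG → 1 synonymous.
Position 2: none → 0 synonymous.
Position 3: CGT, CGC, CGA → 3 synonymous.
Total: 1 + 0 + 3 = 4.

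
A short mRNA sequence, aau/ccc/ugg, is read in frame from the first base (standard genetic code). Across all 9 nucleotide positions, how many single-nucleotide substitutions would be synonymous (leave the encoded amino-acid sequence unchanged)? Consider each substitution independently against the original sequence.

4

Codon 1 (AAU, Asn): 1 synonymous substitution.
Codon 2 (CCC, Pro): 3 synonymous substitutions.
Codon 3 (UGG, Trp): 0 synonymous substitutions.
Total: 1 + 3 + 0 = 4.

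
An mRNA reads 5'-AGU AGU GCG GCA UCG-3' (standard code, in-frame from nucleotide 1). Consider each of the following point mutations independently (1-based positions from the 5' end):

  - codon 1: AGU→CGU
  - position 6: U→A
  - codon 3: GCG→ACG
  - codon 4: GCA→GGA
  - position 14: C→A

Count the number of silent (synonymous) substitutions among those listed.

Codon 1: AGU (Ser) → CGU (Arg) — missense.
Codon 2: AGU (Ser) → AGA (Arg) — missense.
Codon 3: GCG (Ala) → ACG (Thr) — missense.
Codon 4: GCA (Ala) → GGA (Gly) — missense.
Codon 5: UCG (Ser) → UAG (Stop) — nonsense.
Synonymous: 0 of 5.

0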